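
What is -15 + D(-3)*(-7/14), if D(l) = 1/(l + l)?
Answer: -179/12 ≈ -14.917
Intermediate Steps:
D(l) = 1/(2*l)
-15 + D(-3)*(-7/14) = -15 + ((½)/(-3))*(-7/14) = -15 + ((½)*(-⅓))*(-7*1/14) = -15 - ⅙*(-½) = -15 + 1/12 = -179/12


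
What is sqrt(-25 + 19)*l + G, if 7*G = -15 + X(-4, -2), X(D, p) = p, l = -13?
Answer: -17/7 - 13*I*sqrt(6) ≈ -2.4286 - 31.843*I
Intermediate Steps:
G = -17/7 (G = (-15 - 2)/7 = (1/7)*(-17) = -17/7 ≈ -2.4286)
sqrt(-25 + 19)*l + G = sqrt(-25 + 19)*(-13) - 17/7 = sqrt(-6)*(-13) - 17/7 = (I*sqrt(6))*(-13) - 17/7 = -13*I*sqrt(6) - 17/7 = -17/7 - 13*I*sqrt(6)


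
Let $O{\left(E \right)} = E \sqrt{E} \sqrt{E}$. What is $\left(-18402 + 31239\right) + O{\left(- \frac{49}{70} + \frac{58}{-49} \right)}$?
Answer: $\frac{3083015629}{240100} \approx 12841.0$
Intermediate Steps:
$O{\left(E \right)} = E^{2}$ ($O{\left(E \right)} = E^{\frac{3}{2}} \sqrt{E} = E^{2}$)
$\left(-18402 + 31239\right) + O{\left(- \frac{49}{70} + \frac{58}{-49} \right)} = \left(-18402 + 31239\right) + \left(- \frac{49}{70} + \frac{58}{-49}\right)^{2} = 12837 + \left(\left(-49\right) \frac{1}{70} + 58 \left(- \frac{1}{49}\right)\right)^{2} = 12837 + \left(- \frac{7}{10} - \frac{58}{49}\right)^{2} = 12837 + \left(- \frac{923}{490}\right)^{2} = 12837 + \frac{851929}{240100} = \frac{3083015629}{240100}$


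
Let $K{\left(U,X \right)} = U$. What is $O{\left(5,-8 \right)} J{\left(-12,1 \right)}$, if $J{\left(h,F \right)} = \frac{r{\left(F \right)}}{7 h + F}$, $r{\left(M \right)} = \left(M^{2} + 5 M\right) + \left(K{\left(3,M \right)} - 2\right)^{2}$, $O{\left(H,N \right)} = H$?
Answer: $- \frac{35}{83} \approx -0.42169$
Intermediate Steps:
$r{\left(M \right)} = 1 + M^{2} + 5 M$ ($r{\left(M \right)} = \left(M^{2} + 5 M\right) + \left(3 - 2\right)^{2} = \left(M^{2} + 5 M\right) + 1^{2} = \left(M^{2} + 5 M\right) + 1 = 1 + M^{2} + 5 M$)
$J{\left(h,F \right)} = \frac{1 + F^{2} + 5 F}{F + 7 h}$ ($J{\left(h,F \right)} = \frac{1 + F^{2} + 5 F}{7 h + F} = \frac{1 + F^{2} + 5 F}{F + 7 h}$)
$O{\left(5,-8 \right)} J{\left(-12,1 \right)} = 5 \frac{1 + 1^{2} + 5 \cdot 1}{1 + 7 \left(-12\right)} = 5 \frac{1 + 1 + 5}{1 - 84} = 5 \frac{1}{-83} \cdot 7 = 5 \left(\left(- \frac{1}{83}\right) 7\right) = 5 \left(- \frac{7}{83}\right) = - \frac{35}{83}$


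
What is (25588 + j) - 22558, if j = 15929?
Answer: 18959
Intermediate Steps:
(25588 + j) - 22558 = (25588 + 15929) - 22558 = 41517 - 22558 = 18959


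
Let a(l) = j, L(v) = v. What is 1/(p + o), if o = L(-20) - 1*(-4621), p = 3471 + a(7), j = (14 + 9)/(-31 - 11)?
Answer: 42/339001 ≈ 0.00012389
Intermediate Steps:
j = -23/42 (j = 23/(-42) = 23*(-1/42) = -23/42 ≈ -0.54762)
a(l) = -23/42
p = 145759/42 (p = 3471 - 23/42 = 145759/42 ≈ 3470.5)
o = 4601 (o = -20 - 1*(-4621) = -20 + 4621 = 4601)
1/(p + o) = 1/(145759/42 + 4601) = 1/(339001/42) = 42/339001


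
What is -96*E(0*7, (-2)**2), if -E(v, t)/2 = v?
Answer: 0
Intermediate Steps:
E(v, t) = -2*v
-96*E(0*7, (-2)**2) = -(-192)*0*7 = -(-192)*0 = -96*0 = 0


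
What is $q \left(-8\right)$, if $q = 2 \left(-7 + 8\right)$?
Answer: $-16$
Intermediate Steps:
$q = 2$ ($q = 2 \cdot 1 = 2$)
$q \left(-8\right) = 2 \left(-8\right) = -16$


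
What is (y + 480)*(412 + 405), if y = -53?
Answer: 348859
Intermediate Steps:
(y + 480)*(412 + 405) = (-53 + 480)*(412 + 405) = 427*817 = 348859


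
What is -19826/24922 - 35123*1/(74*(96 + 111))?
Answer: -589515037/190877598 ≈ -3.0884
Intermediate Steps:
-19826/24922 - 35123*1/(74*(96 + 111)) = -19826*1/24922 - 35123/(74*207) = -9913/12461 - 35123/15318 = -589515037/190877598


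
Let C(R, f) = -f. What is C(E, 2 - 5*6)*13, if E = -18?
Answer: 364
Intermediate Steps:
C(E, 2 - 5*6)*13 = -(2 - 5*6)*13 = -(2 - 30)*13 = -1*(-28)*13 = 28*13 = 364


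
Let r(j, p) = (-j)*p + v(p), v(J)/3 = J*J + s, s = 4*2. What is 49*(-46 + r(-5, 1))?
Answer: -686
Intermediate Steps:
s = 8
v(J) = 24 + 3*J**2 (v(J) = 3*(J*J + 8) = 3*(J**2 + 8) = 3*(8 + J**2) = 24 + 3*J**2)
r(j, p) = 24 + 3*p**2 - j*p (r(j, p) = (-j)*p + (24 + 3*p**2) = -j*p + (24 + 3*p**2) = 24 + 3*p**2 - j*p)
49*(-46 + r(-5, 1)) = 49*(-46 + (24 + 3*1**2 - 1*(-5)*1)) = 49*(-46 + (24 + 3*1 + 5)) = 49*(-46 + (24 + 3 + 5)) = 49*(-46 + 32) = 49*(-14) = -686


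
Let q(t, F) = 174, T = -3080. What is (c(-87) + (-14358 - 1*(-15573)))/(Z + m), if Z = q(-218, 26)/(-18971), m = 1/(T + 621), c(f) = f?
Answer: -52620849192/446837 ≈ -1.1776e+5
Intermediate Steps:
m = -1/2459 (m = 1/(-3080 + 621) = 1/(-2459) = -1/2459 ≈ -0.00040667)
Z = -174/18971 (Z = 174/(-18971) = 174*(-1/18971) = -174/18971 ≈ -0.0091719)
(c(-87) + (-14358 - 1*(-15573)))/(Z + m) = (-87 + (-14358 - 1*(-15573)))/(-174/18971 - 1/2459) = (-87 + (-14358 + 15573))/(-446837/46649689) = (-87 + 1215)*(-46649689/446837) = 1128*(-46649689/446837) = -52620849192/446837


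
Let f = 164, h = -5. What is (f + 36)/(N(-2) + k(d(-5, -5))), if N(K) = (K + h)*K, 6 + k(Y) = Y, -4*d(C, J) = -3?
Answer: 160/7 ≈ 22.857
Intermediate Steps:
d(C, J) = 3/4 (d(C, J) = -1/4*(-3) = 3/4)
k(Y) = -6 + Y
N(K) = K*(-5 + K) (N(K) = (K - 5)*K = (-5 + K)*K = K*(-5 + K))
(f + 36)/(N(-2) + k(d(-5, -5))) = (164 + 36)/(-2*(-5 - 2) + (-6 + 3/4)) = 200/(-2*(-7) - 21/4) = 200/(14 - 21/4) = 200/(35/4) = 200*(4/35) = 160/7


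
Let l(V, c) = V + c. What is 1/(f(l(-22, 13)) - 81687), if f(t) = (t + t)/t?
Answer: -1/81685 ≈ -1.2242e-5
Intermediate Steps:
f(t) = 2 (f(t) = (2*t)/t = 2)
1/(f(l(-22, 13)) - 81687) = 1/(2 - 81687) = 1/(-81685) = -1/81685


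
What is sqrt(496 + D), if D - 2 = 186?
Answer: 6*sqrt(19) ≈ 26.153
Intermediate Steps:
D = 188 (D = 2 + 186 = 188)
sqrt(496 + D) = sqrt(496 + 188) = sqrt(684) = 6*sqrt(19)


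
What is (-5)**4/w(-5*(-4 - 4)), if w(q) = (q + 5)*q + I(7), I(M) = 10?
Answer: 125/362 ≈ 0.34530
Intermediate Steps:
w(q) = 10 + q*(5 + q) (w(q) = (q + 5)*q + 10 = (5 + q)*q + 10 = q*(5 + q) + 10 = 10 + q*(5 + q))
(-5)**4/w(-5*(-4 - 4)) = (-5)**4/(10 + (-5*(-4 - 4))**2 + 5*(-5*(-4 - 4))) = 625/(10 + (-5*(-8))**2 + 5*(-5*(-8))) = 625/(10 + 40**2 + 5*40) = 625/(10 + 1600 + 200) = 625/1810 = 625*(1/1810) = 125/362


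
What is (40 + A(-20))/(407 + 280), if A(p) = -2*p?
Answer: 80/687 ≈ 0.11645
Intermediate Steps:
(40 + A(-20))/(407 + 280) = (40 - 2*(-20))/(407 + 280) = (40 + 40)/687 = 80*(1/687) = 80/687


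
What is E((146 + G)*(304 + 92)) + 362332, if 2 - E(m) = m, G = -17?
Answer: 311250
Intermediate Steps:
E(m) = 2 - m
E((146 + G)*(304 + 92)) + 362332 = (2 - (146 - 17)*(304 + 92)) + 362332 = (2 - 129*396) + 362332 = (2 - 1*51084) + 362332 = (2 - 51084) + 362332 = -51082 + 362332 = 311250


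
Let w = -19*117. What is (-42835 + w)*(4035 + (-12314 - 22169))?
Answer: 1371925984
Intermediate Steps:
w = -2223
(-42835 + w)*(4035 + (-12314 - 22169)) = (-42835 - 2223)*(4035 + (-12314 - 22169)) = -45058*(4035 - 34483) = -45058*(-30448) = 1371925984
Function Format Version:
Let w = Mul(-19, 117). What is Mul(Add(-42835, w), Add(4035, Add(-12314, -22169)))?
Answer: 1371925984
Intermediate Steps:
w = -2223
Mul(Add(-42835, w), Add(4035, Add(-12314, -22169))) = Mul(Add(-42835, -2223), Add(4035, Add(-12314, -22169))) = Mul(-45058, Add(4035, -34483)) = Mul(-45058, -30448) = 1371925984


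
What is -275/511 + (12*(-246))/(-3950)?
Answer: 211111/1009225 ≈ 0.20918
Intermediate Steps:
-275/511 + (12*(-246))/(-3950) = -275*1/511 - 2952*(-1/3950) = -275/511 + 1476/1975 = 211111/1009225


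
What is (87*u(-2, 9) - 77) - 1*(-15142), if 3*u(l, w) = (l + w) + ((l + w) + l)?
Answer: 15413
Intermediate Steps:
u(l, w) = l + 2*w/3 (u(l, w) = ((l + w) + ((l + w) + l))/3 = ((l + w) + (w + 2*l))/3 = (2*w + 3*l)/3 = l + 2*w/3)
(87*u(-2, 9) - 77) - 1*(-15142) = (87*(-2 + (2/3)*9) - 77) - 1*(-15142) = (87*(-2 + 6) - 77) + 15142 = (87*4 - 77) + 15142 = (348 - 77) + 15142 = 271 + 15142 = 15413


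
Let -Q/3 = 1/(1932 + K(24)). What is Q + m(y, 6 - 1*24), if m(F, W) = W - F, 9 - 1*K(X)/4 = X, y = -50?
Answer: 19967/624 ≈ 31.998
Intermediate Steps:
K(X) = 36 - 4*X
Q = -1/624 (Q = -3/(1932 + (36 - 4*24)) = -3/(1932 + (36 - 96)) = -3/(1932 - 60) = -3/1872 = -3*1/1872 = -1/624 ≈ -0.0016026)
Q + m(y, 6 - 1*24) = -1/624 + ((6 - 1*24) - 1*(-50)) = -1/624 + ((6 - 24) + 50) = -1/624 + (-18 + 50) = -1/624 + 32 = 19967/624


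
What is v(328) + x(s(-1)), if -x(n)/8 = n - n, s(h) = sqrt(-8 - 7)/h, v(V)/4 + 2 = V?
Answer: 1304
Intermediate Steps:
v(V) = -8 + 4*V
s(h) = I*sqrt(15)/h (s(h) = sqrt(-15)/h = (I*sqrt(15))/h = I*sqrt(15)/h)
x(n) = 0 (x(n) = -8*(n - n) = -8*0 = 0)
v(328) + x(s(-1)) = (-8 + 4*328) + 0 = (-8 + 1312) + 0 = 1304 + 0 = 1304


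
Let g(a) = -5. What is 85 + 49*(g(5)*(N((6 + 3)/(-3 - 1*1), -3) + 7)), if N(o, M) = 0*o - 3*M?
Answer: -3835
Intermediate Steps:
N(o, M) = -3*M (N(o, M) = 0 - 3*M = -3*M)
85 + 49*(g(5)*(N((6 + 3)/(-3 - 1*1), -3) + 7)) = 85 + 49*(-5*(-3*(-3) + 7)) = 85 + 49*(-5*(9 + 7)) = 85 + 49*(-5*16) = 85 + 49*(-80) = 85 - 3920 = -3835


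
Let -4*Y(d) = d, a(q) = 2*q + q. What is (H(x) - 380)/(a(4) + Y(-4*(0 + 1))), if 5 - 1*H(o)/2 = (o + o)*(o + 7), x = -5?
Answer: -330/13 ≈ -25.385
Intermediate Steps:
a(q) = 3*q
H(o) = 10 - 4*o*(7 + o) (H(o) = 10 - 2*(o + o)*(o + 7) = 10 - 2*2*o*(7 + o) = 10 - 4*o*(7 + o))
Y(d) = -d/4
(H(x) - 380)/(a(4) + Y(-4*(0 + 1))) = ((10 - 28*(-5) - 4*(-5)²) - 380)/(3*4 - (-1)*(0 + 1)) = ((10 + 140 - 4*25) - 380)/(12 - (-1)) = ((10 + 140 - 100) - 380)/(12 - ¼*(-4)) = (50 - 380)/(12 + 1) = -330/13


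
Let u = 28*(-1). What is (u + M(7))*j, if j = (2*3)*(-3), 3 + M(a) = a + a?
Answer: 306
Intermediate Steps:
M(a) = -3 + 2*a (M(a) = -3 + (a + a) = -3 + 2*a)
j = -18 (j = 6*(-3) = -18)
u = -28
(u + M(7))*j = (-28 + (-3 + 2*7))*(-18) = (-28 + (-3 + 14))*(-18) = (-28 + 11)*(-18) = -17*(-18) = 306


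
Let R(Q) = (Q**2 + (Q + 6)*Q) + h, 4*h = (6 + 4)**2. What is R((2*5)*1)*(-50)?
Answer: -14250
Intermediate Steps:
h = 25 (h = (6 + 4)**2/4 = (1/4)*10**2 = (1/4)*100 = 25)
R(Q) = 25 + Q**2 + Q*(6 + Q) (R(Q) = (Q**2 + (Q + 6)*Q) + 25 = (Q**2 + (6 + Q)*Q) + 25 = (Q**2 + Q*(6 + Q)) + 25 = 25 + Q**2 + Q*(6 + Q))
R((2*5)*1)*(-50) = (25 + 2*((2*5)*1)**2 + 6*((2*5)*1))*(-50) = (25 + 2*(10*1)**2 + 6*(10*1))*(-50) = (25 + 2*10**2 + 6*10)*(-50) = (25 + 2*100 + 60)*(-50) = (25 + 200 + 60)*(-50) = 285*(-50) = -14250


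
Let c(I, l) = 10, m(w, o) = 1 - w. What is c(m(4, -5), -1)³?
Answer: 1000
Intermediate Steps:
c(m(4, -5), -1)³ = 10³ = 1000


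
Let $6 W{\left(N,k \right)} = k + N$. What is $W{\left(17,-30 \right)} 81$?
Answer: $- \frac{351}{2} \approx -175.5$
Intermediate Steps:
$W{\left(N,k \right)} = \frac{N}{6} + \frac{k}{6}$ ($W{\left(N,k \right)} = \frac{k + N}{6} = \frac{N + k}{6} = \frac{N}{6} + \frac{k}{6}$)
$W{\left(17,-30 \right)} 81 = \left(\frac{1}{6} \cdot 17 + \frac{1}{6} \left(-30\right)\right) 81 = \left(\frac{17}{6} - 5\right) 81 = \left(- \frac{13}{6}\right) 81 = - \frac{351}{2}$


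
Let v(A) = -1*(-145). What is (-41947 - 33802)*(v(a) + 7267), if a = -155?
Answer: -561451588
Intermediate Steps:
v(A) = 145
(-41947 - 33802)*(v(a) + 7267) = (-41947 - 33802)*(145 + 7267) = -75749*7412 = -561451588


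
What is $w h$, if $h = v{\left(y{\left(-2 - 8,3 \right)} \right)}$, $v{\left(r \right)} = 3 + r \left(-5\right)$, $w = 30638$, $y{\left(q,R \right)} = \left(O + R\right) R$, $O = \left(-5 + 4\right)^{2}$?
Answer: $-1746366$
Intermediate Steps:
$O = 1$ ($O = \left(-1\right)^{2} = 1$)
$y{\left(q,R \right)} = R \left(1 + R\right)$ ($y{\left(q,R \right)} = \left(1 + R\right) R = R \left(1 + R\right)$)
$v{\left(r \right)} = 3 - 5 r$
$h = -57$ ($h = 3 - 5 \cdot 3 \left(1 + 3\right) = 3 - 5 \cdot 3 \cdot 4 = 3 - 60 = -57$)
$w h = 30638 \left(-57\right) = -1746366$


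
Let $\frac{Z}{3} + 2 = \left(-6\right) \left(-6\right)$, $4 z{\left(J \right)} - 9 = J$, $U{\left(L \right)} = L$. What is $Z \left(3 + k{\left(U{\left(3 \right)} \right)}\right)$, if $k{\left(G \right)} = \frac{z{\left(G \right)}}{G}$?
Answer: $408$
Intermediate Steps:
$z{\left(J \right)} = \frac{9}{4} + \frac{J}{4}$
$Z = 102$ ($Z = -6 + 3 \left(\left(-6\right) \left(-6\right)\right) = -6 + 3 \cdot 36 = -6 + 108 = 102$)
$k{\left(G \right)} = \frac{\frac{9}{4} + \frac{G}{4}}{G}$
$Z \left(3 + k{\left(U{\left(3 \right)} \right)}\right) = 102 \left(3 + \frac{9 + 3}{4 \cdot 3}\right) = 102 \left(3 + \frac{1}{4} \cdot \frac{1}{3} \cdot 12\right) = 102 \left(3 + 1\right) = 102 \cdot 4 = 408$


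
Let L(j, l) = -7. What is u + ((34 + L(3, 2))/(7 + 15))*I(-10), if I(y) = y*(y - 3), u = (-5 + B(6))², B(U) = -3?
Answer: 2459/11 ≈ 223.55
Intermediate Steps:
u = 64 (u = (-5 - 3)² = (-8)² = 64)
I(y) = y*(-3 + y)
u + ((34 + L(3, 2))/(7 + 15))*I(-10) = 64 + ((34 - 7)/(7 + 15))*(-10*(-3 - 10)) = 64 + (27/22)*(-10*(-13)) = 64 + (27*(1/22))*130 = 64 + (27/22)*130 = 64 + 1755/11 = 2459/11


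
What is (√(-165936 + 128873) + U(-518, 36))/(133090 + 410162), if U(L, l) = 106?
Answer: 53/271626 + I*√37063/543252 ≈ 0.00019512 + 0.00035438*I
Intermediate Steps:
(√(-165936 + 128873) + U(-518, 36))/(133090 + 410162) = (√(-165936 + 128873) + 106)/(133090 + 410162) = (√(-37063) + 106)/543252 = (I*√37063 + 106)*(1/543252) = (106 + I*√37063)*(1/543252) = 53/271626 + I*√37063/543252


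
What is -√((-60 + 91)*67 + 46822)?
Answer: -√48899 ≈ -221.13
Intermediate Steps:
-√((-60 + 91)*67 + 46822) = -√(31*67 + 46822) = -√(2077 + 46822) = -√48899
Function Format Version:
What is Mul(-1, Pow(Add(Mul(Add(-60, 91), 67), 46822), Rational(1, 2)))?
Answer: Mul(-1, Pow(48899, Rational(1, 2))) ≈ -221.13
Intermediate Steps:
Mul(-1, Pow(Add(Mul(Add(-60, 91), 67), 46822), Rational(1, 2))) = Mul(-1, Pow(Add(Mul(31, 67), 46822), Rational(1, 2))) = Mul(-1, Pow(Add(2077, 46822), Rational(1, 2))) = Mul(-1, Pow(48899, Rational(1, 2)))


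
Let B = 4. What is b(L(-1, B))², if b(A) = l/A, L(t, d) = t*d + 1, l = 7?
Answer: 49/9 ≈ 5.4444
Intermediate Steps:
L(t, d) = 1 + d*t (L(t, d) = d*t + 1 = 1 + d*t)
b(A) = 7/A
b(L(-1, B))² = (7/(1 + 4*(-1)))² = (7/(1 - 4))² = (7/(-3))² = (7*(-⅓))² = (-7/3)² = 49/9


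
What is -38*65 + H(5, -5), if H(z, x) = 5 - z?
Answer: -2470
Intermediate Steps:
-38*65 + H(5, -5) = -38*65 + (5 - 1*5) = -2470 + (5 - 5) = -2470 + 0 = -2470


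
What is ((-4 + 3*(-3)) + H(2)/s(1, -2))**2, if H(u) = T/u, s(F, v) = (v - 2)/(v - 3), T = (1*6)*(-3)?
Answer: 9409/16 ≈ 588.06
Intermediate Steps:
T = -18 (T = 6*(-3) = -18)
s(F, v) = (-2 + v)/(-3 + v)
H(u) = -18/u
((-4 + 3*(-3)) + H(2)/s(1, -2))**2 = ((-4 + 3*(-3)) + (-18/2)/(((-2 - 2)/(-3 - 2))))**2 = ((-4 - 9) + (-18*1/2)/((-4/(-5))))**2 = (-13 - 9/((-1/5*(-4))))**2 = (-13 - 9/4/5)**2 = (-13 - 9*5/4)**2 = (-13 - 45/4)**2 = (-97/4)**2 = 9409/16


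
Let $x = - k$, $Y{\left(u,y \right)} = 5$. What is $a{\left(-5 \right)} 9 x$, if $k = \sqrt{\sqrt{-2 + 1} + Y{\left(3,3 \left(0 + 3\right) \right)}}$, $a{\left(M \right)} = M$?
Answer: $45 \sqrt{5 + i} \approx 101.12 + 10.013 i$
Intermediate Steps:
$k = \sqrt{5 + i}$ ($k = \sqrt{\sqrt{-2 + 1} + 5} = \sqrt{\sqrt{-1} + 5} = \sqrt{i + 5} = \sqrt{5 + i} \approx 2.2471 + 0.22251 i$)
$x = - \sqrt{5 + i} \approx -2.2471 - 0.22251 i$
$a{\left(-5 \right)} 9 x = \left(-5\right) 9 \left(- \sqrt{5 + i}\right) = - 45 \left(- \sqrt{5 + i}\right) = 45 \sqrt{5 + i}$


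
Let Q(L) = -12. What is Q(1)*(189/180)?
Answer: -63/5 ≈ -12.600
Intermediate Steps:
Q(1)*(189/180) = -2268/180 = -12*21/20 = -63/5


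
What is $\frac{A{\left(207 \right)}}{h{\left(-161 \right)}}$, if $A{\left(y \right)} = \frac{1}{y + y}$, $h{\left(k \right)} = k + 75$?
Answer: $- \frac{1}{35604} \approx -2.8087 \cdot 10^{-5}$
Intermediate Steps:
$h{\left(k \right)} = 75 + k$
$A{\left(y \right)} = \frac{1}{2 y}$
$\frac{A{\left(207 \right)}}{h{\left(-161 \right)}} = \frac{\frac{1}{2} \cdot \frac{1}{207}}{75 - 161} = \frac{\frac{1}{2} \cdot \frac{1}{207}}{-86} = \frac{1}{414} \left(- \frac{1}{86}\right) = - \frac{1}{35604}$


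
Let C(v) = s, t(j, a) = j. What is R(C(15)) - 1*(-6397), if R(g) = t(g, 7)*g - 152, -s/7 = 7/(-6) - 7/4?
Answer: 959305/144 ≈ 6661.8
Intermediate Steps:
s = 245/12 (s = -7*(7/(-6) - 7/4) = -7*(7*(-⅙) - 7*¼) = -7*(-7/6 - 7/4) = -7*(-35/12) = 245/12 ≈ 20.417)
C(v) = 245/12
R(g) = -152 + g² (R(g) = g*g - 152 = g² - 152 = -152 + g²)
R(C(15)) - 1*(-6397) = (-152 + (245/12)²) - 1*(-6397) = (-152 + 60025/144) + 6397 = 38137/144 + 6397 = 959305/144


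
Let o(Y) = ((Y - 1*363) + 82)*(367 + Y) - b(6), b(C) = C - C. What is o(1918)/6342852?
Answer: 3740545/6342852 ≈ 0.58973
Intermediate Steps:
b(C) = 0
o(Y) = (-281 + Y)*(367 + Y) (o(Y) = ((Y - 1*363) + 82)*(367 + Y) - 1*0 = ((Y - 363) + 82)*(367 + Y) + 0 = ((-363 + Y) + 82)*(367 + Y) + 0 = (-281 + Y)*(367 + Y) + 0 = (-281 + Y)*(367 + Y))
o(1918)/6342852 = (-103127 + 1918² + 86*1918)/6342852 = (-103127 + 3678724 + 164948)*(1/6342852) = 3740545*(1/6342852) = 3740545/6342852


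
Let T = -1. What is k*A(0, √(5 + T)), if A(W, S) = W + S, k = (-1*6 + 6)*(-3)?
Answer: 0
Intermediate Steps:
k = 0 (k = (-6 + 6)*(-3) = 0*(-3) = 0)
A(W, S) = S + W
k*A(0, √(5 + T)) = 0*(√(5 - 1) + 0) = 0*(√4 + 0) = 0*(2 + 0) = 0*2 = 0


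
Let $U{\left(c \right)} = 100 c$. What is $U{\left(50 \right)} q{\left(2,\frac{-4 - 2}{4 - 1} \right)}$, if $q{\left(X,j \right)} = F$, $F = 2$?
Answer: $10000$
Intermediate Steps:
$q{\left(X,j \right)} = 2$
$U{\left(50 \right)} q{\left(2,\frac{-4 - 2}{4 - 1} \right)} = 100 \cdot 50 \cdot 2 = 5000 \cdot 2 = 10000$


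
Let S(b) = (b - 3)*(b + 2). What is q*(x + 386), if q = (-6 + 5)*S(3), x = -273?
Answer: 0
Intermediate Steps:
S(b) = (-3 + b)*(2 + b)
q = 0 (q = (-6 + 5)*(-6 + 3**2 - 1*3) = -(-6 + 9 - 3) = -1*0 = 0)
q*(x + 386) = 0*(-273 + 386) = 0*113 = 0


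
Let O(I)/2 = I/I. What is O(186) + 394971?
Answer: 394973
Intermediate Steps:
O(I) = 2 (O(I) = 2*(I/I) = 2*1 = 2)
O(186) + 394971 = 2 + 394971 = 394973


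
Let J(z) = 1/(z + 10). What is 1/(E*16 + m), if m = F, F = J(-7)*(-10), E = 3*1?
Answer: 3/134 ≈ 0.022388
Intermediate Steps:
J(z) = 1/(10 + z)
E = 3
F = -10/3 (F = -10/(10 - 7) = -10/3 ≈ -3.3333)
m = -10/3 ≈ -3.3333
1/(E*16 + m) = 1/(3*16 - 10/3) = 1/(48 - 10/3) = 1/(134/3) = 3/134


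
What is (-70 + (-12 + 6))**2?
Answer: 5776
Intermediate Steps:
(-70 + (-12 + 6))**2 = (-70 - 6)**2 = (-76)**2 = 5776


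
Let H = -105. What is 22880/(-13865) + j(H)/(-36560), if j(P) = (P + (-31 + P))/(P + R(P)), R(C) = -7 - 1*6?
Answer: -334608447/202761760 ≈ -1.6503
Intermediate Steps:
R(C) = -13 (R(C) = -7 - 6 = -13)
j(P) = (-31 + 2*P)/(-13 + P) (j(P) = (P + (-31 + P))/(P - 13) = (-31 + 2*P)/(-13 + P))
22880/(-13865) + j(H)/(-36560) = 22880/(-13865) + ((-31 + 2*(-105))/(-13 - 105))/(-36560) = 22880*(-1/13865) + ((-31 - 210)/(-118))*(-1/36560) = -4576/2773 - 1/118*(-241)*(-1/36560) = -4576/2773 + (241/118)*(-1/36560) = -4576/2773 - 241/4314080 = -334608447/202761760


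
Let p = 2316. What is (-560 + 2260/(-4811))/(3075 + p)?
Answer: -2696420/25936101 ≈ -0.10396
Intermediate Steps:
(-560 + 2260/(-4811))/(3075 + p) = (-560 + 2260/(-4811))/(3075 + 2316) = (-560 + 2260*(-1/4811))/5391 = (-560 - 2260/4811)*(1/5391) = -2696420/4811*1/5391 = -2696420/25936101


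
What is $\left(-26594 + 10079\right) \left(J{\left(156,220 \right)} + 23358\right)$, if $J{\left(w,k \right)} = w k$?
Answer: $-952552170$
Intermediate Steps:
$J{\left(w,k \right)} = k w$
$\left(-26594 + 10079\right) \left(J{\left(156,220 \right)} + 23358\right) = \left(-26594 + 10079\right) \left(220 \cdot 156 + 23358\right) = - 16515 \left(34320 + 23358\right) = \left(-16515\right) 57678 = -952552170$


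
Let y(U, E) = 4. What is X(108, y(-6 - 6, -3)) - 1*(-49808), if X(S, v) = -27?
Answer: 49781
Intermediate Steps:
X(108, y(-6 - 6, -3)) - 1*(-49808) = -27 - 1*(-49808) = -27 + 49808 = 49781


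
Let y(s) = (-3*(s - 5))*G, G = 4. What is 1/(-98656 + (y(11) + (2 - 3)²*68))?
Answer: -1/98660 ≈ -1.0136e-5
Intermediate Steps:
y(s) = 60 - 12*s (y(s) = -3*(s - 5)*4 = -3*(-5 + s)*4 = (15 - 3*s)*4 = 60 - 12*s)
1/(-98656 + (y(11) + (2 - 3)²*68)) = 1/(-98656 + ((60 - 12*11) + (2 - 3)²*68)) = 1/(-98656 + ((60 - 132) + (-1)²*68)) = 1/(-98656 + (-72 + 1*68)) = 1/(-98656 + (-72 + 68)) = 1/(-98656 - 4) = 1/(-98660) = -1/98660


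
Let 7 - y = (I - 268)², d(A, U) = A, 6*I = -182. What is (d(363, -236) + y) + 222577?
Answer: 1205498/9 ≈ 1.3394e+5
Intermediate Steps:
I = -91/3 (I = (⅙)*(-182) = -91/3 ≈ -30.333)
y = -800962/9 (y = 7 - (-91/3 - 268)² = 7 - (-895/3)² = 7 - 1*801025/9 = 7 - 801025/9 = -800962/9 ≈ -88996.)
(d(363, -236) + y) + 222577 = (363 - 800962/9) + 222577 = -797695/9 + 222577 = 1205498/9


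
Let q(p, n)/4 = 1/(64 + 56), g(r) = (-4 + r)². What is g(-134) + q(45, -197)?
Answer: 571321/30 ≈ 19044.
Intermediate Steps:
q(p, n) = 1/30 (q(p, n) = 4/(64 + 56) = 4/120 = 4*(1/120) = 1/30)
g(-134) + q(45, -197) = (-4 - 134)² + 1/30 = (-138)² + 1/30 = 19044 + 1/30 = 571321/30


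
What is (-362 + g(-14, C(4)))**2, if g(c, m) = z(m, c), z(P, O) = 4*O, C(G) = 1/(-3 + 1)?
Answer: 174724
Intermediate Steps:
C(G) = -1/2 (C(G) = 1/(-2) = -1/2)
g(c, m) = 4*c
(-362 + g(-14, C(4)))**2 = (-362 + 4*(-14))**2 = (-362 - 56)**2 = (-418)**2 = 174724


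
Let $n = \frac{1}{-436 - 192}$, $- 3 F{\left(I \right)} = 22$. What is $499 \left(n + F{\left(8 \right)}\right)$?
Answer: $- \frac{6895681}{1884} \approx -3660.1$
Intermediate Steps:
$F{\left(I \right)} = - \frac{22}{3}$ ($F{\left(I \right)} = \left(- \frac{1}{3}\right) 22 = - \frac{22}{3}$)
$n = - \frac{1}{628}$ ($n = \frac{1}{-628} = - \frac{1}{628} \approx -0.0015924$)
$499 \left(n + F{\left(8 \right)}\right) = 499 \left(- \frac{1}{628} - \frac{22}{3}\right) = 499 \left(- \frac{13819}{1884}\right) = - \frac{6895681}{1884}$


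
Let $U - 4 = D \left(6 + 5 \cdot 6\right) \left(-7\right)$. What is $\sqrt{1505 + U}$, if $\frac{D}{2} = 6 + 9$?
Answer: $i \sqrt{6051} \approx 77.788 i$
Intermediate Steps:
$D = 30$ ($D = 2 \left(6 + 9\right) = 2 \cdot 15 = 30$)
$U = -7556$ ($U = 4 + 30 \left(6 + 5 \cdot 6\right) \left(-7\right) = 4 + 30 \left(6 + 30\right) \left(-7\right) = 4 + 30 \cdot 36 \left(-7\right) = 4 + 1080 \left(-7\right) = 4 - 7560 = -7556$)
$\sqrt{1505 + U} = \sqrt{1505 - 7556} = \sqrt{-6051} = i \sqrt{6051}$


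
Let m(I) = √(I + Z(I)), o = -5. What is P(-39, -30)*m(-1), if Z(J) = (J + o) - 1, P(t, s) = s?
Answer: -60*I*√2 ≈ -84.853*I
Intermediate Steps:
Z(J) = -6 + J (Z(J) = (J - 5) - 1 = (-5 + J) - 1 = -6 + J)
m(I) = √(-6 + 2*I) (m(I) = √(I + (-6 + I)) = √(-6 + 2*I))
P(-39, -30)*m(-1) = -30*√(-6 + 2*(-1)) = -30*√(-6 - 2) = -60*I*√2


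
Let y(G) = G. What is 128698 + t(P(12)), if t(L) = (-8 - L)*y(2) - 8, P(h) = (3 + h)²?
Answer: 128224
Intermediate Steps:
t(L) = -24 - 2*L (t(L) = (-8 - L)*2 - 8 = (-16 - 2*L) - 8 = -24 - 2*L)
128698 + t(P(12)) = 128698 + (-24 - 2*(3 + 12)²) = 128698 + (-24 - 2*15²) = 128698 + (-24 - 2*225) = 128698 + (-24 - 450) = 128698 - 474 = 128224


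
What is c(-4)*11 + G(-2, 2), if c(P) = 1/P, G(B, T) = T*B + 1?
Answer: -23/4 ≈ -5.7500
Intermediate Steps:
G(B, T) = 1 + B*T (G(B, T) = B*T + 1 = 1 + B*T)
c(P) = 1/P
c(-4)*11 + G(-2, 2) = 11/(-4) + (1 - 2*2) = -1/4*11 + (1 - 4) = -11/4 - 3 = -23/4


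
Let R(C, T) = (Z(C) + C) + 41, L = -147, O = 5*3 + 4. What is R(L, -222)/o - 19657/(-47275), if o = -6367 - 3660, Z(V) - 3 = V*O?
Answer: 334009139/474026425 ≈ 0.70462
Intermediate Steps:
O = 19 (O = 15 + 4 = 19)
Z(V) = 3 + 19*V (Z(V) = 3 + V*19 = 3 + 19*V)
R(C, T) = 44 + 20*C (R(C, T) = ((3 + 19*C) + C) + 41 = (3 + 20*C) + 41 = 44 + 20*C)
o = -10027
R(L, -222)/o - 19657/(-47275) = (44 + 20*(-147))/(-10027) - 19657/(-47275) = (44 - 2940)*(-1/10027) - 19657*(-1/47275) = -2896*(-1/10027) + 19657/47275 = 2896/10027 + 19657/47275 = 334009139/474026425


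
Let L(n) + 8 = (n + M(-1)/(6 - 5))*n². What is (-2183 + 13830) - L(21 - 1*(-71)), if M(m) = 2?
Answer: -783961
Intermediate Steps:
L(n) = -8 + n²*(2 + n) (L(n) = -8 + (n + 2/(6 - 5))*n² = -8 + (n + 2/1)*n² = -8 + (n + 1*2)*n² = -8 + (n + 2)*n² = -8 + (2 + n)*n² = -8 + n²*(2 + n))
(-2183 + 13830) - L(21 - 1*(-71)) = (-2183 + 13830) - (-8 + (21 - 1*(-71))³ + 2*(21 - 1*(-71))²) = 11647 - (-8 + (21 + 71)³ + 2*(21 + 71)²) = 11647 - (-8 + 92³ + 2*92²) = 11647 - (-8 + 778688 + 2*8464) = 11647 - (-8 + 778688 + 16928) = 11647 - 1*795608 = 11647 - 795608 = -783961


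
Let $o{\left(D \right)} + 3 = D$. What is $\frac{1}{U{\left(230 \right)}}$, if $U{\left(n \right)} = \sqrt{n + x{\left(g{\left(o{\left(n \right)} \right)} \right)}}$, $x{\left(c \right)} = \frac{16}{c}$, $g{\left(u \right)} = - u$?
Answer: $\frac{\sqrt{11848038}}{52194} \approx 0.065948$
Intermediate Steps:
$o{\left(D \right)} = -3 + D$
$U{\left(n \right)} = \sqrt{n + \frac{16}{3 - n}}$ ($U{\left(n \right)} = \sqrt{n + \frac{16}{\left(-1\right) \left(-3 + n\right)}} = \sqrt{n + \frac{16}{3 - n}}$)
$\frac{1}{U{\left(230 \right)}} = \frac{1}{\sqrt{\frac{-16 + 230 \left(-3 + 230\right)}{-3 + 230}}} = \frac{1}{\sqrt{\frac{-16 + 230 \cdot 227}{227}}} = \frac{1}{\sqrt{\frac{-16 + 52210}{227}}} = \frac{1}{\sqrt{\frac{1}{227} \cdot 52194}} = \frac{1}{\sqrt{\frac{52194}{227}}} = \frac{1}{\frac{1}{227} \sqrt{11848038}} = \frac{\sqrt{11848038}}{52194}$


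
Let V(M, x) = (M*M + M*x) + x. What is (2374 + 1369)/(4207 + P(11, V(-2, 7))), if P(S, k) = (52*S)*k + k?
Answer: 3743/2488 ≈ 1.5044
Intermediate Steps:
V(M, x) = x + M² + M*x (V(M, x) = (M² + M*x) + x = x + M² + M*x)
P(S, k) = k + 52*S*k (P(S, k) = 52*S*k + k = k + 52*S*k)
(2374 + 1369)/(4207 + P(11, V(-2, 7))) = (2374 + 1369)/(4207 + (7 + (-2)² - 2*7)*(1 + 52*11)) = 3743/(4207 + (7 + 4 - 14)*(1 + 572)) = 3743/(4207 - 3*573) = 3743/(4207 - 1719) = 3743/2488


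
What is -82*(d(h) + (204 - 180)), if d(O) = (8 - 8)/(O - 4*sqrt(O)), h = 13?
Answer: -1968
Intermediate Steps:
d(O) = 0 (d(O) = 0/(O - 4*sqrt(O)) = 0)
-82*(d(h) + (204 - 180)) = -82*(0 + (204 - 180)) = -82*(0 + 24) = -82*24 = -1968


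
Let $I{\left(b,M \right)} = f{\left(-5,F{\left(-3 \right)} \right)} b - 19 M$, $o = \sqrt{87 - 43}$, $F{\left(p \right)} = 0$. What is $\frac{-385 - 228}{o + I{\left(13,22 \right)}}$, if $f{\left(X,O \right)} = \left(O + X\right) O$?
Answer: $\frac{11647}{7940} + \frac{613 \sqrt{11}}{87340} \approx 1.4902$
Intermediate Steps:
$f{\left(X,O \right)} = O \left(O + X\right)$
$o = 2 \sqrt{11}$ ($o = \sqrt{44} = 2 \sqrt{11} \approx 6.6332$)
$I{\left(b,M \right)} = - 19 M$ ($I{\left(b,M \right)} = 0 \left(0 - 5\right) b - 19 M = 0 \left(-5\right) b - 19 M = 0 b - 19 M = 0 - 19 M = - 19 M$)
$\frac{-385 - 228}{o + I{\left(13,22 \right)}} = \frac{-385 - 228}{2 \sqrt{11} - 418} = - \frac{613}{2 \sqrt{11} - 418} = - \frac{613}{-418 + 2 \sqrt{11}}$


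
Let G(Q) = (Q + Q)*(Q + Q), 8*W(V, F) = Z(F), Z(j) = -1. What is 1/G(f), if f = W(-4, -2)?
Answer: 16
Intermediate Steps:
W(V, F) = -⅛ (W(V, F) = (⅛)*(-1) = -⅛)
f = -⅛ ≈ -0.12500
G(Q) = 4*Q² (G(Q) = (2*Q)*(2*Q) = 4*Q²)
1/G(f) = 1/(4*(-⅛)²) = 1/(4*(1/64)) = 1/(1/16) = 16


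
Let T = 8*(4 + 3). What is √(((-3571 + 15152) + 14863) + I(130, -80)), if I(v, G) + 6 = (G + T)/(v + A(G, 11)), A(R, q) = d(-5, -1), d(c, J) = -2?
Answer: √423005/4 ≈ 162.60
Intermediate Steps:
A(R, q) = -2
T = 56 (T = 8*7 = 56)
I(v, G) = -6 + (56 + G)/(-2 + v) (I(v, G) = -6 + (G + 56)/(v - 2) = -6 + (56 + G)/(-2 + v))
√(((-3571 + 15152) + 14863) + I(130, -80)) = √(((-3571 + 15152) + 14863) + (68 - 80 - 6*130)/(-2 + 130)) = √((11581 + 14863) + (68 - 80 - 780)/128) = √(26444 + (1/128)*(-792)) = √(26444 - 99/16) = √(423005/16) = √423005/4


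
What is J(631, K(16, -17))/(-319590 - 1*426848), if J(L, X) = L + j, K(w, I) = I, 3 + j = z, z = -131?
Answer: -71/106634 ≈ -0.00066583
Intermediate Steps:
j = -134 (j = -3 - 131 = -134)
J(L, X) = -134 + L (J(L, X) = L - 134 = -134 + L)
J(631, K(16, -17))/(-319590 - 1*426848) = (-134 + 631)/(-319590 - 1*426848) = 497/(-319590 - 426848) = 497/(-746438) = 497*(-1/746438) = -71/106634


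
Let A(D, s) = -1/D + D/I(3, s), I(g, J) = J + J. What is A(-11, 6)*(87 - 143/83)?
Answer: -385751/5478 ≈ -70.418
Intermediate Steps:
I(g, J) = 2*J
A(D, s) = -1/D + D/(2*s) (A(D, s) = -1/D + D/((2*s)) = -1/D + D*(1/(2*s)) = -1/D + D/(2*s))
A(-11, 6)*(87 - 143/83) = (-1/(-11) + (1/2)*(-11)/6)*(87 - 143/83) = (-1*(-1/11) + (1/2)*(-11)*(1/6))*(87 - 143*1/83) = (1/11 - 11/12)*(87 - 143/83) = -109/132*7078/83 = -385751/5478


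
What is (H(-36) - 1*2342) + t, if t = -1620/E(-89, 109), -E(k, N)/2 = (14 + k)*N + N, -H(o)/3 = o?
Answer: -9010127/4033 ≈ -2234.1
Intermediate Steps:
H(o) = -3*o
E(k, N) = -2*N - 2*N*(14 + k) (E(k, N) = -2*((14 + k)*N + N) = -2*(N*(14 + k) + N) = -2*(N + N*(14 + k)) = -2*N - 2*N*(14 + k))
t = -405/4033 (t = -1620*(-1/(218*(15 - 89))) = -1620/((-2*109*(-74))) = -1620/16132 = -1620*1/16132 = -405/4033 ≈ -0.10042)
(H(-36) - 1*2342) + t = (-3*(-36) - 1*2342) - 405/4033 = (108 - 2342) - 405/4033 = -2234 - 405/4033 = -9010127/4033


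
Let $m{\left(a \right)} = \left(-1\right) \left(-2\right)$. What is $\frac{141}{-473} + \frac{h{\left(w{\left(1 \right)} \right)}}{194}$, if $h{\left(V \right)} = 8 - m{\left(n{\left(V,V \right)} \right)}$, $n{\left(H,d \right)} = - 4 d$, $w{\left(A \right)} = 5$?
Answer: $- \frac{12258}{45881} \approx -0.26717$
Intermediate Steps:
$m{\left(a \right)} = 2$
$h{\left(V \right)} = 6$ ($h{\left(V \right)} = 8 - 2 = 6$)
$\frac{141}{-473} + \frac{h{\left(w{\left(1 \right)} \right)}}{194} = \frac{141}{-473} + \frac{6}{194} = 141 \left(- \frac{1}{473}\right) + 6 \cdot \frac{1}{194} = - \frac{141}{473} + \frac{3}{97} = - \frac{12258}{45881}$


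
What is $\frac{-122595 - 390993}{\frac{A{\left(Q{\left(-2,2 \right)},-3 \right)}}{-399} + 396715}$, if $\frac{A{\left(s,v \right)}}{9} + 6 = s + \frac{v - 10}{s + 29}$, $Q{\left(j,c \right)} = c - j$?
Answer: $- \frac{62614937}{48366177} \approx -1.2946$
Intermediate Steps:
$A{\left(s,v \right)} = -54 + 9 s + \frac{9 \left(-10 + v\right)}{29 + s}$ ($A{\left(s,v \right)} = -54 + 9 \left(s + \frac{v - 10}{s + 29}\right) = -54 + 9 \left(s + \frac{-10 + v}{29 + s}\right) = -54 + \left(9 s + \frac{9 \left(-10 + v\right)}{29 + s}\right) = -54 + 9 s + \frac{9 \left(-10 + v\right)}{29 + s}$)
$\frac{-122595 - 390993}{\frac{A{\left(Q{\left(-2,2 \right)},-3 \right)}}{-399} + 396715} = \frac{-122595 - 390993}{\frac{9 \frac{1}{29 + \left(2 - -2\right)} \left(-184 - 3 + \left(2 - -2\right)^{2} + 23 \left(2 - -2\right)\right)}{-399} + 396715} = - \frac{513588}{- \frac{9 \frac{1}{29 + \left(2 + 2\right)} \left(-184 - 3 + \left(2 + 2\right)^{2} + 23 \left(2 + 2\right)\right)}{399} + 396715} = - \frac{513588}{- \frac{9 \frac{1}{29 + 4} \left(-184 - 3 + 4^{2} + 23 \cdot 4\right)}{399} + 396715} = - \frac{513588}{- \frac{9 \cdot \frac{1}{33} \left(-184 - 3 + 16 + 92\right)}{399} + 396715} = - \frac{513588}{- \frac{9 \cdot \frac{1}{33} \left(-79\right)}{399} + 396715} = - \frac{513588}{\left(- \frac{1}{399}\right) \left(- \frac{237}{11}\right) + 396715} = - \frac{513588}{\frac{79}{1463} + 396715} = - \frac{513588}{\frac{580394124}{1463}} = \left(-513588\right) \frac{1463}{580394124} = - \frac{62614937}{48366177}$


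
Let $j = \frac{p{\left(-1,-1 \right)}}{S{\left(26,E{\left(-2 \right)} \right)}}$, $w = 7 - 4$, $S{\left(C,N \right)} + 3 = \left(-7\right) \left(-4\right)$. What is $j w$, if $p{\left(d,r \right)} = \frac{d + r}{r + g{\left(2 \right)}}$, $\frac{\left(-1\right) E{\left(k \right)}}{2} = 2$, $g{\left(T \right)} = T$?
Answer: $- \frac{6}{25} \approx -0.24$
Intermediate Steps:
$E{\left(k \right)} = -4$ ($E{\left(k \right)} = \left(-2\right) 2 = -4$)
$S{\left(C,N \right)} = 25$ ($S{\left(C,N \right)} = -3 - -28 = -3 + 28 = 25$)
$p{\left(d,r \right)} = \frac{d + r}{2 + r}$ ($p{\left(d,r \right)} = \frac{d + r}{r + 2} = \frac{d + r}{2 + r}$)
$w = 3$
$j = - \frac{2}{25}$ ($j = \frac{\frac{1}{2 - 1} \left(-1 - 1\right)}{25} = 1^{-1} \left(-2\right) \frac{1}{25} = 1 \left(-2\right) \frac{1}{25} = \left(-2\right) \frac{1}{25} = - \frac{2}{25} \approx -0.08$)
$j w = \left(- \frac{2}{25}\right) 3 = - \frac{6}{25}$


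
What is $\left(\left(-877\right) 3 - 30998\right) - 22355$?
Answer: $-55984$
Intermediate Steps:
$\left(\left(-877\right) 3 - 30998\right) - 22355 = \left(-2631 - 30998\right) - 22355 = -33629 - 22355 = -55984$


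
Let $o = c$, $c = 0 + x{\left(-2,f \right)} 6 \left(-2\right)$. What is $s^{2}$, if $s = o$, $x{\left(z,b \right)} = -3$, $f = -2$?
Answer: $1296$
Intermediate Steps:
$c = 36$ ($c = 0 - 3 \cdot 6 \left(-2\right) = 0 - -36 = 0 + 36 = 36$)
$o = 36$
$s = 36$
$s^{2} = 36^{2} = 1296$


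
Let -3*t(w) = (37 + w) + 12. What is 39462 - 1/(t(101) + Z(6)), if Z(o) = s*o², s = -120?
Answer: 172448941/4370 ≈ 39462.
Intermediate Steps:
t(w) = -49/3 - w/3 (t(w) = -((37 + w) + 12)/3 = -(49 + w)/3 = -49/3 - w/3)
Z(o) = -120*o²
39462 - 1/(t(101) + Z(6)) = 39462 - 1/((-49/3 - ⅓*101) - 120*6²) = 39462 - 1/((-49/3 - 101/3) - 120*36) = 39462 - 1/(-50 - 4320) = 39462 - 1/(-4370) = 39462 - 1*(-1/4370) = 39462 + 1/4370 = 172448941/4370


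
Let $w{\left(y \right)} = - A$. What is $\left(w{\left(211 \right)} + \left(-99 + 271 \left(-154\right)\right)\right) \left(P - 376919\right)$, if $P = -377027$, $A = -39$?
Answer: $31510419124$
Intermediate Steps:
$w{\left(y \right)} = 39$ ($w{\left(y \right)} = \left(-1\right) \left(-39\right) = 39$)
$\left(w{\left(211 \right)} + \left(-99 + 271 \left(-154\right)\right)\right) \left(P - 376919\right) = \left(39 + \left(-99 + 271 \left(-154\right)\right)\right) \left(-377027 - 376919\right) = \left(39 - 41833\right) \left(-753946\right) = \left(-41794\right) \left(-753946\right) = 31510419124$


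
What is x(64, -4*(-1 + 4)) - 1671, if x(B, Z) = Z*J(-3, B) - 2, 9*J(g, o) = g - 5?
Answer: -4987/3 ≈ -1662.3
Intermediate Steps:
J(g, o) = -5/9 + g/9 (J(g, o) = (g - 5)/9 = (-5 + g)/9 = -5/9 + g/9)
x(B, Z) = -2 - 8*Z/9 (x(B, Z) = Z*(-5/9 + (1/9)*(-3)) - 2 = Z*(-5/9 - 1/3) - 2 = Z*(-8/9) - 2 = -8*Z/9 - 2 = -2 - 8*Z/9)
x(64, -4*(-1 + 4)) - 1671 = (-2 - (-32)*(-1 + 4)/9) - 1671 = (-2 - (-32)*3/9) - 1671 = (-2 - 8/9*(-12)) - 1671 = (-2 + 32/3) - 1671 = 26/3 - 1671 = -4987/3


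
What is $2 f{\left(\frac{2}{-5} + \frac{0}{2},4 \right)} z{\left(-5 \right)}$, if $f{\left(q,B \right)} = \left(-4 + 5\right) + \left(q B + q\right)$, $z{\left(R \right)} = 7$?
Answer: $-14$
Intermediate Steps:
$f{\left(q,B \right)} = 1 + q + B q$ ($f{\left(q,B \right)} = 1 + \left(B q + q\right) = 1 + \left(q + B q\right) = 1 + q + B q$)
$2 f{\left(\frac{2}{-5} + \frac{0}{2},4 \right)} z{\left(-5 \right)} = 2 \left(1 + \left(\frac{2}{-5} + \frac{0}{2}\right) + 4 \left(\frac{2}{-5} + \frac{0}{2}\right)\right) 7 = 2 \left(1 + \left(2 \left(- \frac{1}{5}\right) + 0 \cdot \frac{1}{2}\right) + 4 \left(2 \left(- \frac{1}{5}\right) + 0 \cdot \frac{1}{2}\right)\right) 7 = 2 \left(1 + \left(- \frac{2}{5} + 0\right) + 4 \left(- \frac{2}{5} + 0\right)\right) 7 = 2 \left(1 - \frac{2}{5} + 4 \left(- \frac{2}{5}\right)\right) 7 = 2 \left(1 - \frac{2}{5} - \frac{8}{5}\right) 7 = 2 \left(-1\right) 7 = \left(-2\right) 7 = -14$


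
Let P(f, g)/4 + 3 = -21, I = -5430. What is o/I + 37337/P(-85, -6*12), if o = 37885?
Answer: -6879229/17376 ≈ -395.90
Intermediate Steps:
P(f, g) = -96 (P(f, g) = -12 + 4*(-21) = -12 - 84 = -96)
o/I + 37337/P(-85, -6*12) = 37885/(-5430) + 37337/(-96) = 37885*(-1/5430) + 37337*(-1/96) = -7577/1086 - 37337/96 = -6879229/17376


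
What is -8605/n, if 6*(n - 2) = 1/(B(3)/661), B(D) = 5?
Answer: -258150/721 ≈ -358.04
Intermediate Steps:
n = 721/30 (n = 2 + 1/(6*((5/661))) = 2 + 1/(6*((5*(1/661)))) = 2 + 1/(6*(5/661)) = 2 + (⅙)*(661/5) = 2 + 661/30 = 721/30 ≈ 24.033)
-8605/n = -8605/721/30 = -8605*30/721 = -258150/721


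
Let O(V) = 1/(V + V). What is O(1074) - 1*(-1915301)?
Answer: 4114066549/2148 ≈ 1.9153e+6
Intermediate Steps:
O(V) = 1/(2*V)
O(1074) - 1*(-1915301) = (1/2)/1074 - 1*(-1915301) = (1/2)*(1/1074) + 1915301 = 1/2148 + 1915301 = 4114066549/2148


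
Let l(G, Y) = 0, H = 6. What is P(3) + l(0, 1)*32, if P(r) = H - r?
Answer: 3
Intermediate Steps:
P(r) = 6 - r
P(3) + l(0, 1)*32 = (6 - 1*3) + 0*32 = (6 - 3) + 0 = 3 + 0 = 3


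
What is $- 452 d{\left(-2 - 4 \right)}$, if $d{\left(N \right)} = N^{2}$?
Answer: $-16272$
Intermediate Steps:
$- 452 d{\left(-2 - 4 \right)} = - 452 \left(-2 - 4\right)^{2} = - 452 \left(-6\right)^{2} = \left(-452\right) 36 = -16272$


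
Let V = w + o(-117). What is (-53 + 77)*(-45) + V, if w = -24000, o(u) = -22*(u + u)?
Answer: -19932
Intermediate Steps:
o(u) = -44*u
V = -18852 (V = -24000 - 44*(-117) = -24000 + 5148 = -18852)
(-53 + 77)*(-45) + V = (-53 + 77)*(-45) - 18852 = 24*(-45) - 18852 = -1080 - 18852 = -19932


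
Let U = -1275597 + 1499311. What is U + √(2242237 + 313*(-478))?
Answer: 223714 + √2092623 ≈ 2.2516e+5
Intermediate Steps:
U = 223714
U + √(2242237 + 313*(-478)) = 223714 + √(2242237 + 313*(-478)) = 223714 + √(2242237 - 149614) = 223714 + √2092623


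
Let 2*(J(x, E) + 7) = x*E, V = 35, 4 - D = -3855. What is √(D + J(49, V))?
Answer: √18838/2 ≈ 68.626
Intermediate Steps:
D = 3859 (D = 4 - 1*(-3855) = 4 + 3855 = 3859)
J(x, E) = -7 + E*x/2 (J(x, E) = -7 + (x*E)/2 = -7 + (E*x)/2 = -7 + E*x/2)
√(D + J(49, V)) = √(3859 + (-7 + (½)*35*49)) = √(3859 + (-7 + 1715/2)) = √(3859 + 1701/2) = √(9419/2) = √18838/2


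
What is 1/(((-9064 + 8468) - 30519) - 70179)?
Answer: -1/101294 ≈ -9.8723e-6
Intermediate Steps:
1/(((-9064 + 8468) - 30519) - 70179) = 1/((-596 - 30519) - 70179) = 1/(-31115 - 70179) = 1/(-101294) = -1/101294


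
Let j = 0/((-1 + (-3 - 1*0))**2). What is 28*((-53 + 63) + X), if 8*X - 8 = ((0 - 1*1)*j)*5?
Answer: 308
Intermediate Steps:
j = 0 (j = 0/((-1 + (-3 + 0))**2) = 0/((-1 - 3)**2) = 0/((-4)**2) = 0/16 = 0*(1/16) = 0)
X = 1 (X = 1 + (((0 - 1*1)*0)*5)/8 = 1 + (((0 - 1)*0)*5)/8 = 1 + (-1*0*5)/8 = 1 + (0*5)/8 = 1 + (1/8)*0 = 1 + 0 = 1)
28*((-53 + 63) + X) = 28*((-53 + 63) + 1) = 28*(10 + 1) = 28*11 = 308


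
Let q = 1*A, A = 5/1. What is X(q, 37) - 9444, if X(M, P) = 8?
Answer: -9436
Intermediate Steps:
A = 5 (A = 5*1 = 5)
q = 5 (q = 1*5 = 5)
X(q, 37) - 9444 = 8 - 9444 = -9436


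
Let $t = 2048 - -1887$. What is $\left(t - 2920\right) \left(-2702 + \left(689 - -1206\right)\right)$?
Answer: $-819105$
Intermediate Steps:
$t = 3935$ ($t = 2048 + 1887 = 3935$)
$\left(t - 2920\right) \left(-2702 + \left(689 - -1206\right)\right) = \left(3935 - 2920\right) \left(-2702 + \left(689 - -1206\right)\right) = 1015 \left(-2702 + \left(689 + 1206\right)\right) = 1015 \left(-2702 + 1895\right) = 1015 \left(-807\right) = -819105$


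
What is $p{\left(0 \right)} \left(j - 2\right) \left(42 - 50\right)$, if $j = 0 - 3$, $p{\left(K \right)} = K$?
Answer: $0$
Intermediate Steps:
$j = -3$
$p{\left(0 \right)} \left(j - 2\right) \left(42 - 50\right) = 0 \left(-3 - 2\right) \left(42 - 50\right) = 0 \left(-5\right) \left(-8\right) = 0 \left(-8\right) = 0$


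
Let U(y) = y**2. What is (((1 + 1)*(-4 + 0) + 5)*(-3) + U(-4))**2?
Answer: 625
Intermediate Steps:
(((1 + 1)*(-4 + 0) + 5)*(-3) + U(-4))**2 = (((1 + 1)*(-4 + 0) + 5)*(-3) + (-4)**2)**2 = ((2*(-4) + 5)*(-3) + 16)**2 = ((-8 + 5)*(-3) + 16)**2 = (-3*(-3) + 16)**2 = (9 + 16)**2 = 25**2 = 625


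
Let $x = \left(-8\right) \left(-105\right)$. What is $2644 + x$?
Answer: $3484$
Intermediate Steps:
$x = 840$
$2644 + x = 2644 + 840 = 3484$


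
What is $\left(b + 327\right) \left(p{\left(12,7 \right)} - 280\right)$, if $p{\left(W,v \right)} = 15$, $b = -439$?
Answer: $29680$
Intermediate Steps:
$\left(b + 327\right) \left(p{\left(12,7 \right)} - 280\right) = \left(-439 + 327\right) \left(15 - 280\right) = \left(-112\right) \left(-265\right) = 29680$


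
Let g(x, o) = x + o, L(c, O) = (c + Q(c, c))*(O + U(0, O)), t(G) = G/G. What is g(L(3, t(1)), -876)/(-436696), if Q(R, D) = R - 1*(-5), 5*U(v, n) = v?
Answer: 865/436696 ≈ 0.0019808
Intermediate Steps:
U(v, n) = v/5
t(G) = 1
Q(R, D) = 5 + R (Q(R, D) = R + 5 = 5 + R)
L(c, O) = O*(5 + 2*c) (L(c, O) = (c + (5 + c))*(O + (1/5)*0) = (5 + 2*c)*(O + 0) = (5 + 2*c)*O = O*(5 + 2*c))
g(x, o) = o + x
g(L(3, t(1)), -876)/(-436696) = (-876 + 1*(5 + 2*3))/(-436696) = (-876 + 1*(5 + 6))*(-1/436696) = (-876 + 1*11)*(-1/436696) = (-876 + 11)*(-1/436696) = -865*(-1/436696) = 865/436696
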